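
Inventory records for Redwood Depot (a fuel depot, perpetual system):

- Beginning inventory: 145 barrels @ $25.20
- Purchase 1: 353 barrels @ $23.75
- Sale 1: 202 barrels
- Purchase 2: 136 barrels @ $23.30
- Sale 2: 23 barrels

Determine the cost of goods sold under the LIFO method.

COGS = $5,333.40

Sale 1 (202) [LIFO — newest first]: 202 @ $23.75 = $4,797.50
Sale 2 (23) [LIFO — newest first]: 23 @ $23.30 = $535.90
Total COGS = $4,797.50 + $535.90 = $5,333.40
Ending inventory: 145 @ $25.20 + 151 @ $23.75 + 113 @ $23.30 = $9,873.15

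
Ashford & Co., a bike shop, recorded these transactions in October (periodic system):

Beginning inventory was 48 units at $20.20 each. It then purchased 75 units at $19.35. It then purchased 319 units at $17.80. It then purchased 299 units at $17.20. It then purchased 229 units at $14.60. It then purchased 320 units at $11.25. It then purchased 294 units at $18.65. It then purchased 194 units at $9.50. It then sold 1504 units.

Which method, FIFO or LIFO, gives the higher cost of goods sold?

FIFO

FIFO COGS: 48 @ $20.20 + 75 @ $19.35 + 319 @ $17.80 + 299 @ $17.20 + 229 @ $14.60 + 320 @ $11.25 + 214 @ $18.65 = $24,176.35
LIFO COGS: 194 @ $9.50 + 294 @ $18.65 + 320 @ $11.25 + 229 @ $14.60 + 299 @ $17.20 + 168 @ $17.80 = $22,402.70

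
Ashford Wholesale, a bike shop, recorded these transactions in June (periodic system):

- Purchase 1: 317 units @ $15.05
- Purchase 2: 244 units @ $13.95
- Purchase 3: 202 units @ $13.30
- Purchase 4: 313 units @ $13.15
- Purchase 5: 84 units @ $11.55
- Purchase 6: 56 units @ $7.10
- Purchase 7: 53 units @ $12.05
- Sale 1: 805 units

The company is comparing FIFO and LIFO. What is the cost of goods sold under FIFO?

FIFO COGS: 317 @ $15.05 + 244 @ $13.95 + 202 @ $13.30 + 42 @ $13.15 = $11,413.55
LIFO COGS: 53 @ $12.05 + 56 @ $7.10 + 84 @ $11.55 + 313 @ $13.15 + 202 @ $13.30 + 97 @ $13.95 = $10,162.15

COGS = $11,413.55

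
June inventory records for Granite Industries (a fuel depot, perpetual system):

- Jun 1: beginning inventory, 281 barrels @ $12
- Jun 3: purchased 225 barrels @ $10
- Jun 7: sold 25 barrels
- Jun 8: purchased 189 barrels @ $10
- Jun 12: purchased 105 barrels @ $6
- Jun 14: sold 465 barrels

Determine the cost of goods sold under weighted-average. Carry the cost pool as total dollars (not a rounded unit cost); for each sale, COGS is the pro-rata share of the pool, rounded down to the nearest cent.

COGS = $4,996.30

After Jun 1: 281 on hand, pool $3,372.00 (≈ $12.0000 each)
After Jun 3: 506 on hand, pool $5,622.00 (≈ $11.1107 each)
Jun 7, sell 25: 25/506 × $5,622.00 → $277.76
After Jun 8: 670 on hand, pool $7,234.24 (≈ $10.7974 each)
After Jun 12: 775 on hand, pool $7,864.24 (≈ $10.1474 each)
Jun 14, sell 465: 465/775 × $7,864.24 → $4,718.54
Total COGS = $277.76 + $4,718.54 = $4,996.30
Ending inventory (cost pool remaining) = $3,145.70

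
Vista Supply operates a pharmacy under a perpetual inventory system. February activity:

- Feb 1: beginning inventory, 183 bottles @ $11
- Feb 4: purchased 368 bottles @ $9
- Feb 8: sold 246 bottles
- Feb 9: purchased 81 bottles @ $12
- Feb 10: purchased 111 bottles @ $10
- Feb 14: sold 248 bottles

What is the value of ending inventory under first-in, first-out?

Ending inventory = $2,595

Feb 8, 246 sold [FIFO — oldest first]: 183 @ $11 + 63 @ $9 = $2,580
Feb 14, 248 sold [FIFO — oldest first]: 248 @ $9 = $2,232
Total COGS = $2,580 + $2,232 = $4,812
Ending inventory: 57 @ $9 + 81 @ $12 + 111 @ $10 = $2,595
Check: goods available $7,407 = COGS $4,812 + ending $2,595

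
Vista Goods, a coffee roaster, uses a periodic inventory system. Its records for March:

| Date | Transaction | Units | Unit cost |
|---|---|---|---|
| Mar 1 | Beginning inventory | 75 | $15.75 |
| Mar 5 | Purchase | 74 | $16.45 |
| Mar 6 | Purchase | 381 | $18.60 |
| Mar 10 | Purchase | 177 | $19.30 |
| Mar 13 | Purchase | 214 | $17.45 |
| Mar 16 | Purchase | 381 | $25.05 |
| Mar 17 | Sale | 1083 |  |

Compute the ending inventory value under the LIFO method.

Mar 17, 1083 sold [LIFO — newest first]: 381 @ $25.05 + 214 @ $17.45 + 177 @ $19.30 + 311 @ $18.60 = $22,479.05
Ending inventory: 75 @ $15.75 + 74 @ $16.45 + 70 @ $18.60 = $3,700.55
Check: goods available $26,179.60 = COGS $22,479.05 + ending $3,700.55

Ending inventory = $3,700.55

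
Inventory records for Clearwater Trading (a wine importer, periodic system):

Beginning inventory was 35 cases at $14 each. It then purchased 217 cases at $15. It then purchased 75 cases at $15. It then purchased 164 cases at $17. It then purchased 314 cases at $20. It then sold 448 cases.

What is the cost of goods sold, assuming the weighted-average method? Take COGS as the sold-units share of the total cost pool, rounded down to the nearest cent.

COGS = $7,756.80

Sale 1, sell 448: 448/805 × $13,938.00 → $7,756.80
Ending inventory (cost pool remaining) = $6,181.20
Check: goods available $13,938.00 = COGS $7,756.80 + ending $6,181.20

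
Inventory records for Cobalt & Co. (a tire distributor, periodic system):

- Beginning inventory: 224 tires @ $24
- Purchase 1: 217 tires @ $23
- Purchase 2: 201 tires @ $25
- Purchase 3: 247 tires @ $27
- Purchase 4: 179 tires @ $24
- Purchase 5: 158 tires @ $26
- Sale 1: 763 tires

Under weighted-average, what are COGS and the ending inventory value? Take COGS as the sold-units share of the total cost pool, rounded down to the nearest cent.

Sale 1, sell 763: 763/1226 × $30,465.00 → $18,959.86
Ending inventory (cost pool remaining) = $11,505.14

COGS = $18,959.86; ending inventory = $11,505.14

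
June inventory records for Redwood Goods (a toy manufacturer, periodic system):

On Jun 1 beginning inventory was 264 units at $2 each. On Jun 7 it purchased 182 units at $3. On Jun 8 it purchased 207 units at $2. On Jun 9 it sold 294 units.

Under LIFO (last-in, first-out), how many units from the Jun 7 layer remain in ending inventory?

Jun 9, 294 sold [LIFO — newest first]: 207 @ $2 + 87 @ $3 = $675
Ending inventory: 264 @ $2 + 95 @ $3 = $813

95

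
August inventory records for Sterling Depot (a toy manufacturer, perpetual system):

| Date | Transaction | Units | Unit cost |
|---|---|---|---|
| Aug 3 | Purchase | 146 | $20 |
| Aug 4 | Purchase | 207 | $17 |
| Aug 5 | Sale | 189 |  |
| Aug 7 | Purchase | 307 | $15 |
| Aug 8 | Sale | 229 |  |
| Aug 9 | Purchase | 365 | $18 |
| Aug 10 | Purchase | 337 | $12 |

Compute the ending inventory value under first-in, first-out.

Ending inventory = $14,244

Aug 5, 189 sold [FIFO — oldest first]: 146 @ $20 + 43 @ $17 = $3,651
Aug 8, 229 sold [FIFO — oldest first]: 164 @ $17 + 65 @ $15 = $3,763
Total COGS = $3,651 + $3,763 = $7,414
Ending inventory: 242 @ $15 + 365 @ $18 + 337 @ $12 = $14,244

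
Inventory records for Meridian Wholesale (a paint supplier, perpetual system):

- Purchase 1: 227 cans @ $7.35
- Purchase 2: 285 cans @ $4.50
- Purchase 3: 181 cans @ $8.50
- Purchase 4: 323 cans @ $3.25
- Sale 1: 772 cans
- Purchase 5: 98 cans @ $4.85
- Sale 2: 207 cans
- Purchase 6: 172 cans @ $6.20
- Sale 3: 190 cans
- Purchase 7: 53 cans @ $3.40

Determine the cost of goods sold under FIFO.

COGS = $6,355.50

Sale 1 (772) [FIFO — oldest first]: 227 @ $7.35 + 285 @ $4.50 + 181 @ $8.50 + 79 @ $3.25 = $4,746.20
Sale 2 (207) [FIFO — oldest first]: 207 @ $3.25 = $672.75
Sale 3 (190) [FIFO — oldest first]: 37 @ $3.25 + 98 @ $4.85 + 55 @ $6.20 = $936.55
Total COGS = $4,746.20 + $672.75 + $936.55 = $6,355.50
Ending inventory: 117 @ $6.20 + 53 @ $3.40 = $905.60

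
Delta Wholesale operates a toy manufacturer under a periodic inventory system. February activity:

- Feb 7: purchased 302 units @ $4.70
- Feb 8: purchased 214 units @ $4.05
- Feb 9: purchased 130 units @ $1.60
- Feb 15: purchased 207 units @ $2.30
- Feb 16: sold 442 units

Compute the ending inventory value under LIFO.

Feb 16, 442 sold [LIFO — newest first]: 207 @ $2.30 + 130 @ $1.60 + 105 @ $4.05 = $1,109.35
Ending inventory: 302 @ $4.70 + 109 @ $4.05 = $1,860.85

Ending inventory = $1,860.85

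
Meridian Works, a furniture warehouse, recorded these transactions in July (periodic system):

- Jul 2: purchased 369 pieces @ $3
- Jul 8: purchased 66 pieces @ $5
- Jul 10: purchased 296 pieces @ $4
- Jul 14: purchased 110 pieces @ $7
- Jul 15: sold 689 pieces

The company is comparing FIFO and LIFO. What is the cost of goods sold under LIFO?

COGS = $2,935

FIFO COGS: 369 @ $3 + 66 @ $5 + 254 @ $4 = $2,453
LIFO COGS: 110 @ $7 + 296 @ $4 + 66 @ $5 + 217 @ $3 = $2,935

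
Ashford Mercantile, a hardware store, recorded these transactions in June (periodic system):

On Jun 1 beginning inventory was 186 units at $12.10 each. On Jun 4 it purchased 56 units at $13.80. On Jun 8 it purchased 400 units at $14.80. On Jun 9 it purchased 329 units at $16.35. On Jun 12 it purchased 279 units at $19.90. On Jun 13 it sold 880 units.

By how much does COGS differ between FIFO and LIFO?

FIFO COGS: 186 @ $12.10 + 56 @ $13.80 + 400 @ $14.80 + 238 @ $16.35 = $12,834.70
LIFO COGS: 279 @ $19.90 + 329 @ $16.35 + 272 @ $14.80 = $14,956.85
Difference = |$12,834.70 − $14,956.85| = $2,122.15

$2,122.15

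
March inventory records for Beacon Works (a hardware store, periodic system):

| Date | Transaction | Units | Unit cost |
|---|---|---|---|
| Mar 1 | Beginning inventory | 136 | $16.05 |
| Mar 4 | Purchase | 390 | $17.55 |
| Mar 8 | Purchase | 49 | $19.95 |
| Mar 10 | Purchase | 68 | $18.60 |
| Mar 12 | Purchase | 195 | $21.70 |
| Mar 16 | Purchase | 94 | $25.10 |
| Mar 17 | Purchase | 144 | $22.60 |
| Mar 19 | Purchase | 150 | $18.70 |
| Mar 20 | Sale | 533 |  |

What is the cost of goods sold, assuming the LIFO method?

Mar 20, 533 sold [LIFO — newest first]: 150 @ $18.70 + 144 @ $22.60 + 94 @ $25.10 + 145 @ $21.70 = $11,565.30
Ending inventory: 136 @ $16.05 + 390 @ $17.55 + 49 @ $19.95 + 68 @ $18.60 + 50 @ $21.70 = $12,354.65
Check: goods available $23,919.95 = COGS $11,565.30 + ending $12,354.65

COGS = $11,565.30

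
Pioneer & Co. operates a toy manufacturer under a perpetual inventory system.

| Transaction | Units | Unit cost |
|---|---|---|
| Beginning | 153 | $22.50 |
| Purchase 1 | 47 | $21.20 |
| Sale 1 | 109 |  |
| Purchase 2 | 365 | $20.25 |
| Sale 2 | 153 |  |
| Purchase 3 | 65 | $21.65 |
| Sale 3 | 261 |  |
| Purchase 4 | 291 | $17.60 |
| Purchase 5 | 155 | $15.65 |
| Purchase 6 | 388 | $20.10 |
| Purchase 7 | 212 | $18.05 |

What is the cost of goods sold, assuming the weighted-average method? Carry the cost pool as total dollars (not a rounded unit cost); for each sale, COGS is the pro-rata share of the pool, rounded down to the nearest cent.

COGS = $11,010.00

After Beginning: 153 on hand, pool $3,442.50 (≈ $22.5000 each)
After Purchase 1: 200 on hand, pool $4,438.90 (≈ $22.1945 each)
Sale 1, sell 109: 109/200 × $4,438.90 → $2,419.20
After Purchase 2: 456 on hand, pool $9,410.95 (≈ $20.6380 each)
Sale 2, sell 153: 153/456 × $9,410.95 → $3,157.62
After Purchase 3: 368 on hand, pool $7,660.58 (≈ $20.8168 each)
Sale 3, sell 261: 261/368 × $7,660.58 → $5,433.18
After Purchase 4: 398 on hand, pool $7,349.00 (≈ $18.4648 each)
After Purchase 5: 553 on hand, pool $9,774.75 (≈ $17.6759 each)
After Purchase 6: 941 on hand, pool $17,573.55 (≈ $18.6754 each)
After Purchase 7: 1153 on hand, pool $21,400.15 (≈ $18.5604 each)
Total COGS = $2,419.20 + $3,157.62 + $5,433.18 = $11,010.00
Ending inventory (cost pool remaining) = $21,400.15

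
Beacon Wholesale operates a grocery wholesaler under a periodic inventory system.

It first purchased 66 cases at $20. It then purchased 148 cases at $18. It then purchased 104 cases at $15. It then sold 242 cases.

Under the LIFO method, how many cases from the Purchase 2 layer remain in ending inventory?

Sale 1 (242) [LIFO — newest first]: 104 @ $15 + 138 @ $18 = $4,044
Ending inventory: 66 @ $20 + 10 @ $18 = $1,500

10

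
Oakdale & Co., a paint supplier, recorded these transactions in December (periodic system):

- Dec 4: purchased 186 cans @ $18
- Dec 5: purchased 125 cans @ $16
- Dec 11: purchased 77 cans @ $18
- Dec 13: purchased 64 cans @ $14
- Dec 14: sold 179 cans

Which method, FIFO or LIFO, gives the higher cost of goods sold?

FIFO COGS: 179 @ $18 = $3,222
LIFO COGS: 64 @ $14 + 77 @ $18 + 38 @ $16 = $2,890

FIFO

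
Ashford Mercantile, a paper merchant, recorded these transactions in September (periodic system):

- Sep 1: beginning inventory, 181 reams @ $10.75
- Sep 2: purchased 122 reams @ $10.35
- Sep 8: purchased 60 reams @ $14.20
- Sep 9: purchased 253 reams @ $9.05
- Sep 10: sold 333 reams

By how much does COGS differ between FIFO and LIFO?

FIFO COGS: 181 @ $10.75 + 122 @ $10.35 + 30 @ $14.20 = $3,634.45
LIFO COGS: 253 @ $9.05 + 60 @ $14.20 + 20 @ $10.35 = $3,348.65
Difference = |$3,634.45 − $3,348.65| = $285.80

$285.80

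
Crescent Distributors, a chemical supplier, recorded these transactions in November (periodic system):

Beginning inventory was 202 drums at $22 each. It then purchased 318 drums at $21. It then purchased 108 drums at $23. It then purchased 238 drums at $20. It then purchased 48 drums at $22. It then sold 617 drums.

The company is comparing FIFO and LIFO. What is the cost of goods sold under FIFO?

COGS = $13,353

FIFO COGS: 202 @ $22 + 318 @ $21 + 97 @ $23 = $13,353
LIFO COGS: 48 @ $22 + 238 @ $20 + 108 @ $23 + 223 @ $21 = $12,983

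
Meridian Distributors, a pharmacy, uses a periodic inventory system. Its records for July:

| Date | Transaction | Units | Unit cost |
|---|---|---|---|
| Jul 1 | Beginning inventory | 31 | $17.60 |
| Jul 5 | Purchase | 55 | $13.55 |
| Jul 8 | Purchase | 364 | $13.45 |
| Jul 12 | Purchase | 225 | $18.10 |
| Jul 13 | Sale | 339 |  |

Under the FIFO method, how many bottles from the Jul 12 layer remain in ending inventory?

225

Jul 13, 339 sold [FIFO — oldest first]: 31 @ $17.60 + 55 @ $13.55 + 253 @ $13.45 = $4,693.70
Ending inventory: 111 @ $13.45 + 225 @ $18.10 = $5,565.45
Check: goods available $10,259.15 = COGS $4,693.70 + ending $5,565.45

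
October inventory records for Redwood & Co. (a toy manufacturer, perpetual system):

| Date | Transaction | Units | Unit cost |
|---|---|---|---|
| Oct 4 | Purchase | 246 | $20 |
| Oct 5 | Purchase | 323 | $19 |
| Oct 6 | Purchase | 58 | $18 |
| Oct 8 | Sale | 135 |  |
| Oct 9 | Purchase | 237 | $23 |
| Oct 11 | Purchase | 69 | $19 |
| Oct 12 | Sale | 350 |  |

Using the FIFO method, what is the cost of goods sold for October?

COGS = $9,461

Oct 8, 135 sold [FIFO — oldest first]: 135 @ $20 = $2,700
Oct 12, 350 sold [FIFO — oldest first]: 111 @ $20 + 239 @ $19 = $6,761
Total COGS = $2,700 + $6,761 = $9,461
Ending inventory: 84 @ $19 + 58 @ $18 + 237 @ $23 + 69 @ $19 = $9,402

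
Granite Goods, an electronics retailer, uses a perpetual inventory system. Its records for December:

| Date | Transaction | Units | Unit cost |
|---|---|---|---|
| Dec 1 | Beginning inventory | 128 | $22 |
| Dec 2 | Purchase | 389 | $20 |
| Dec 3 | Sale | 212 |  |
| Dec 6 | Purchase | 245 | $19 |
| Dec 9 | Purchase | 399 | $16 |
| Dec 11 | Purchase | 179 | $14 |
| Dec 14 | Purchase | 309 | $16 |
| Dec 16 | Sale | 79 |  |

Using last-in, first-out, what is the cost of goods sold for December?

COGS = $5,504

Dec 3, 212 sold [LIFO — newest first]: 212 @ $20 = $4,240
Dec 16, 79 sold [LIFO — newest first]: 79 @ $16 = $1,264
Total COGS = $4,240 + $1,264 = $5,504
Ending inventory: 128 @ $22 + 177 @ $20 + 245 @ $19 + 399 @ $16 + 179 @ $14 + 230 @ $16 = $23,581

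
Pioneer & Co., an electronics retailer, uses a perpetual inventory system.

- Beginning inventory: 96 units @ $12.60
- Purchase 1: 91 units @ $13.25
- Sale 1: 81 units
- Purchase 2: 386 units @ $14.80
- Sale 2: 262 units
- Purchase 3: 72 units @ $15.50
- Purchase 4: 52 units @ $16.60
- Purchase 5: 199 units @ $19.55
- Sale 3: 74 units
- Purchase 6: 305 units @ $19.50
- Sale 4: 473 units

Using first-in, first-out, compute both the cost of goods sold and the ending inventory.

COGS = $13,880.50; ending inventory = $6,064.80

Sale 1 (81) [FIFO — oldest first]: 81 @ $12.60 = $1,020.60
Sale 2 (262) [FIFO — oldest first]: 15 @ $12.60 + 91 @ $13.25 + 156 @ $14.80 = $3,703.55
Sale 3 (74) [FIFO — oldest first]: 74 @ $14.80 = $1,095.20
Sale 4 (473) [FIFO — oldest first]: 156 @ $14.80 + 72 @ $15.50 + 52 @ $16.60 + 193 @ $19.55 = $8,061.15
Total COGS = $1,020.60 + $3,703.55 + $1,095.20 + $8,061.15 = $13,880.50
Ending inventory: 6 @ $19.55 + 305 @ $19.50 = $6,064.80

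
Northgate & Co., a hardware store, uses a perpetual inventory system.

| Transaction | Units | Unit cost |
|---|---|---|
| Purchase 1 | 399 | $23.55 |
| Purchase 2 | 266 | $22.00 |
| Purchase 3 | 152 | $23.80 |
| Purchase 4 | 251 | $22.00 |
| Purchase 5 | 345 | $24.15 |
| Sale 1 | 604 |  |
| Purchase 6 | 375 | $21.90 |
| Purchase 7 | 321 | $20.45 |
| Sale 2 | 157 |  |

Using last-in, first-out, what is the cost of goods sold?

Sale 1 (604) [LIFO — newest first]: 345 @ $24.15 + 251 @ $22.00 + 8 @ $23.80 = $14,044.15
Sale 2 (157) [LIFO — newest first]: 157 @ $20.45 = $3,210.65
Total COGS = $14,044.15 + $3,210.65 = $17,254.80
Ending inventory: 399 @ $23.55 + 266 @ $22.00 + 144 @ $23.80 + 375 @ $21.90 + 164 @ $20.45 = $30,241.95
Check: goods available $47,496.75 = COGS $17,254.80 + ending $30,241.95

COGS = $17,254.80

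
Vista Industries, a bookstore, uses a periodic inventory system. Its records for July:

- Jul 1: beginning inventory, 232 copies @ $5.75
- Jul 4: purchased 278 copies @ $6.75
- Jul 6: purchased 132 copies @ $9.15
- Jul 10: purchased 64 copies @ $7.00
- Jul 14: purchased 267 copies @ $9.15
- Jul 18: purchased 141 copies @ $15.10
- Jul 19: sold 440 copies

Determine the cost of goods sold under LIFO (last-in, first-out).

COGS = $4,796.15

Jul 19, 440 sold [LIFO — newest first]: 141 @ $15.10 + 267 @ $9.15 + 32 @ $7.00 = $4,796.15
Ending inventory: 232 @ $5.75 + 278 @ $6.75 + 132 @ $9.15 + 32 @ $7.00 = $4,642.30
Check: goods available $9,438.45 = COGS $4,796.15 + ending $4,642.30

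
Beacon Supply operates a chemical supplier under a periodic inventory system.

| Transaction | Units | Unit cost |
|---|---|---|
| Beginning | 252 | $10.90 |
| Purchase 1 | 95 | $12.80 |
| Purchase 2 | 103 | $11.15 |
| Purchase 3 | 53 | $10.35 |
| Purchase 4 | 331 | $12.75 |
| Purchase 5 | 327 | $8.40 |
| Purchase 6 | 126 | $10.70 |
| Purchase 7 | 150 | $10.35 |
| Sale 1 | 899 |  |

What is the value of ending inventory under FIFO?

Ending inventory = $5,101.50

Sale 1 (899) [FIFO — oldest first]: 252 @ $10.90 + 95 @ $12.80 + 103 @ $11.15 + 53 @ $10.35 + 331 @ $12.75 + 65 @ $8.40 = $10,426.05
Ending inventory: 262 @ $8.40 + 126 @ $10.70 + 150 @ $10.35 = $5,101.50
Check: goods available $15,527.55 = COGS $10,426.05 + ending $5,101.50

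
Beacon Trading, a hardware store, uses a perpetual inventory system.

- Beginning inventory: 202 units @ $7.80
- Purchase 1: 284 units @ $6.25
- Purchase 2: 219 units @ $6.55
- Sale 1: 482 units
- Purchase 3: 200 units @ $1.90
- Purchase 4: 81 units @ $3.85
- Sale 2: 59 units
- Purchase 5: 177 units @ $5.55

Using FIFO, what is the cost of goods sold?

Sale 1 (482) [FIFO — oldest first]: 202 @ $7.80 + 280 @ $6.25 = $3,325.60
Sale 2 (59) [FIFO — oldest first]: 4 @ $6.25 + 55 @ $6.55 = $385.25
Total COGS = $3,325.60 + $385.25 = $3,710.85
Ending inventory: 164 @ $6.55 + 200 @ $1.90 + 81 @ $3.85 + 177 @ $5.55 = $2,748.40
Check: goods available $6,459.25 = COGS $3,710.85 + ending $2,748.40

COGS = $3,710.85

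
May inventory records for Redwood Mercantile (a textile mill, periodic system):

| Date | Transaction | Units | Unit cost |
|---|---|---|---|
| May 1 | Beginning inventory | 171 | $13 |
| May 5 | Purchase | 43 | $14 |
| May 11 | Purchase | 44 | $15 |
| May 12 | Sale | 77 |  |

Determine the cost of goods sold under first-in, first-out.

COGS = $1,001

May 12, 77 sold [FIFO — oldest first]: 77 @ $13 = $1,001
Ending inventory: 94 @ $13 + 43 @ $14 + 44 @ $15 = $2,484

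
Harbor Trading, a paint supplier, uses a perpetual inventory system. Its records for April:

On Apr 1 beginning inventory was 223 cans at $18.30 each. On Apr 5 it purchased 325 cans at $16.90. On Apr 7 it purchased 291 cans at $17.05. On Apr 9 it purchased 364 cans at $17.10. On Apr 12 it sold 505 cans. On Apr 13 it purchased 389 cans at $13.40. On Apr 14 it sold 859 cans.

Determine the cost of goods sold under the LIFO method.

COGS = $21,806.55

Apr 12, 505 sold [LIFO — newest first]: 364 @ $17.10 + 141 @ $17.05 = $8,628.45
Apr 14, 859 sold [LIFO — newest first]: 389 @ $13.40 + 150 @ $17.05 + 320 @ $16.90 = $13,178.10
Total COGS = $8,628.45 + $13,178.10 = $21,806.55
Ending inventory: 223 @ $18.30 + 5 @ $16.90 = $4,165.40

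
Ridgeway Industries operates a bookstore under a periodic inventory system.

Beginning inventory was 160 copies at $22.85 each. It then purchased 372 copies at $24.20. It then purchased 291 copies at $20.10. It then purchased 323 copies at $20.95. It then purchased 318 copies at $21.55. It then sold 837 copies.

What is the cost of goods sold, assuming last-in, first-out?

COGS = $17,559.35

Sale 1 (837) [LIFO — newest first]: 318 @ $21.55 + 323 @ $20.95 + 196 @ $20.10 = $17,559.35
Ending inventory: 160 @ $22.85 + 372 @ $24.20 + 95 @ $20.10 = $14,567.90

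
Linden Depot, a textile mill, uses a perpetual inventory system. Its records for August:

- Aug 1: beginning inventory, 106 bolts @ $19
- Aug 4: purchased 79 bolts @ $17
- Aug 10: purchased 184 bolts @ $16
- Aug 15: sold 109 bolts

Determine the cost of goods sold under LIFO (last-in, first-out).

COGS = $1,744

Aug 15, 109 sold [LIFO — newest first]: 109 @ $16 = $1,744
Ending inventory: 106 @ $19 + 79 @ $17 + 75 @ $16 = $4,557
Check: goods available $6,301 = COGS $1,744 + ending $4,557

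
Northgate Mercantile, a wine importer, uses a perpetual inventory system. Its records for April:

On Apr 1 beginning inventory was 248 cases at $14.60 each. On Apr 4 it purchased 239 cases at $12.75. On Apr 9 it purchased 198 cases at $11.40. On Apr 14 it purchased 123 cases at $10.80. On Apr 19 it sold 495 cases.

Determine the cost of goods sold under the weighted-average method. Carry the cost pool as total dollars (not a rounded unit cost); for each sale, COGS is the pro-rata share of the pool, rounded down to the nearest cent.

COGS = $6,281.62

After Apr 1: 248 on hand, pool $3,620.80 (≈ $14.6000 each)
After Apr 4: 487 on hand, pool $6,668.05 (≈ $13.6921 each)
After Apr 9: 685 on hand, pool $8,925.25 (≈ $13.0296 each)
After Apr 14: 808 on hand, pool $10,253.65 (≈ $12.6902 each)
Apr 19, sell 495: 495/808 × $10,253.65 → $6,281.62
Ending inventory (cost pool remaining) = $3,972.03
Check: goods available $10,253.65 = COGS $6,281.62 + ending $3,972.03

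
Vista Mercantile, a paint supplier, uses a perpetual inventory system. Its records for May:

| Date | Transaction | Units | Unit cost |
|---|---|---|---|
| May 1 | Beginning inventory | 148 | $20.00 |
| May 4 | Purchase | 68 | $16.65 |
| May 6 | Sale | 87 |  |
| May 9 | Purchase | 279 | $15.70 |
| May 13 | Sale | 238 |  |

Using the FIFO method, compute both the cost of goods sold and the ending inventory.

May 6, 87 sold [FIFO — oldest first]: 87 @ $20.00 = $1,740.00
May 13, 238 sold [FIFO — oldest first]: 61 @ $20.00 + 68 @ $16.65 + 109 @ $15.70 = $4,063.50
Total COGS = $1,740.00 + $4,063.50 = $5,803.50
Ending inventory: 170 @ $15.70 = $2,669.00
Check: goods available $8,472.50 = COGS $5,803.50 + ending $2,669.00

COGS = $5,803.50; ending inventory = $2,669.00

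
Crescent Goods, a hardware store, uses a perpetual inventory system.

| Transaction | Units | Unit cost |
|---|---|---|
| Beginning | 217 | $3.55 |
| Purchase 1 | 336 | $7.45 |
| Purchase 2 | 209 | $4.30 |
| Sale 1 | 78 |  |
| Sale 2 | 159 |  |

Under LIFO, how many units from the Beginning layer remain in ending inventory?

Sale 1 (78) [LIFO — newest first]: 78 @ $4.30 = $335.40
Sale 2 (159) [LIFO — newest first]: 131 @ $4.30 + 28 @ $7.45 = $771.90
Total COGS = $335.40 + $771.90 = $1,107.30
Ending inventory: 217 @ $3.55 + 308 @ $7.45 = $3,064.95

217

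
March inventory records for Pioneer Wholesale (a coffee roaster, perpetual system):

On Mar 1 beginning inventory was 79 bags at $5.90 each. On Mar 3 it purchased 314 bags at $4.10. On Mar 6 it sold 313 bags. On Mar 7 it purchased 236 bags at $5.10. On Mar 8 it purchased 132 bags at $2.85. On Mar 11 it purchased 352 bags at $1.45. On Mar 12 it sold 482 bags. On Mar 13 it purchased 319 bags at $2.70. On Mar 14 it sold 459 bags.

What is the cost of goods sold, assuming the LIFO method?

COGS = $3,735.00

Mar 6, 313 sold [LIFO — newest first]: 313 @ $4.10 = $1,283.30
Mar 12, 482 sold [LIFO — newest first]: 352 @ $1.45 + 130 @ $2.85 = $880.90
Mar 14, 459 sold [LIFO — newest first]: 319 @ $2.70 + 2 @ $2.85 + 138 @ $5.10 = $1,570.80
Total COGS = $1,283.30 + $880.90 + $1,570.80 = $3,735.00
Ending inventory: 79 @ $5.90 + 1 @ $4.10 + 98 @ $5.10 = $970.00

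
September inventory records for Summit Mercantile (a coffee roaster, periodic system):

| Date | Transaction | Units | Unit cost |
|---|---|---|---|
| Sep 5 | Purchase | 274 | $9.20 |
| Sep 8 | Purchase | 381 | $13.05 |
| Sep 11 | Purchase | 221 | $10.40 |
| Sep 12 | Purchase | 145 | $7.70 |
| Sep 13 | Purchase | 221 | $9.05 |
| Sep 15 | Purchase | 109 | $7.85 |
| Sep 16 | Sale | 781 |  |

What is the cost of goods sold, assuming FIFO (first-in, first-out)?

COGS = $8,803.25

Sep 16, 781 sold [FIFO — oldest first]: 274 @ $9.20 + 381 @ $13.05 + 126 @ $10.40 = $8,803.25
Ending inventory: 95 @ $10.40 + 145 @ $7.70 + 221 @ $9.05 + 109 @ $7.85 = $4,960.20
Check: goods available $13,763.45 = COGS $8,803.25 + ending $4,960.20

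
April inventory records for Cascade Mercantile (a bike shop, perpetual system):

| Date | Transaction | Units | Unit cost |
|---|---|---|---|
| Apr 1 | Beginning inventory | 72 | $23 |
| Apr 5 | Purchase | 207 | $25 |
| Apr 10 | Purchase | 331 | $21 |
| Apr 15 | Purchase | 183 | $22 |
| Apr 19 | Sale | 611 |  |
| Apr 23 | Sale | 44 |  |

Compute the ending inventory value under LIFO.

Apr 19, 611 sold [LIFO — newest first]: 183 @ $22 + 331 @ $21 + 97 @ $25 = $13,402
Apr 23, 44 sold [LIFO — newest first]: 44 @ $25 = $1,100
Total COGS = $13,402 + $1,100 = $14,502
Ending inventory: 72 @ $23 + 66 @ $25 = $3,306

Ending inventory = $3,306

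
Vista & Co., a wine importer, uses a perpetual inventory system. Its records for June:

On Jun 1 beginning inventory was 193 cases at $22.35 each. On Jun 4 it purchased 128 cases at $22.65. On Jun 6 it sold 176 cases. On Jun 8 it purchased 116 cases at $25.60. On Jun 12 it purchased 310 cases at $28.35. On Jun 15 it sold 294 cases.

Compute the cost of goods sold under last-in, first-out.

Jun 6, 176 sold [LIFO — newest first]: 128 @ $22.65 + 48 @ $22.35 = $3,972.00
Jun 15, 294 sold [LIFO — newest first]: 294 @ $28.35 = $8,334.90
Total COGS = $3,972.00 + $8,334.90 = $12,306.90
Ending inventory: 145 @ $22.35 + 116 @ $25.60 + 16 @ $28.35 = $6,663.95
Check: goods available $18,970.85 = COGS $12,306.90 + ending $6,663.95

COGS = $12,306.90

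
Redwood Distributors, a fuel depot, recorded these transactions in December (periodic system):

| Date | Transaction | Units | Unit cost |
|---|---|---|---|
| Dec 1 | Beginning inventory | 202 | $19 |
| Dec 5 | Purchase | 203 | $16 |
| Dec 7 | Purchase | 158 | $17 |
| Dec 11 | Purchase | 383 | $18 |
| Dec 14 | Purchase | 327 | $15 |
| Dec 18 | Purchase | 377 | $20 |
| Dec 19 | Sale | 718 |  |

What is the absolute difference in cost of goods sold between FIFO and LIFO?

FIFO COGS: 202 @ $19 + 203 @ $16 + 158 @ $17 + 155 @ $18 = $12,562
LIFO COGS: 377 @ $20 + 327 @ $15 + 14 @ $18 = $12,697
Difference = |$12,562 − $12,697| = $135

$135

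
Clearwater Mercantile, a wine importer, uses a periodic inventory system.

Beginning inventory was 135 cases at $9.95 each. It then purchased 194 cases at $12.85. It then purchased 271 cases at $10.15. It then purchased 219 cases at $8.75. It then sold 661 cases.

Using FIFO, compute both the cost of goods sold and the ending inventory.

Sale 1 (661) [FIFO — oldest first]: 135 @ $9.95 + 194 @ $12.85 + 271 @ $10.15 + 61 @ $8.75 = $7,120.55
Ending inventory: 158 @ $8.75 = $1,382.50

COGS = $7,120.55; ending inventory = $1,382.50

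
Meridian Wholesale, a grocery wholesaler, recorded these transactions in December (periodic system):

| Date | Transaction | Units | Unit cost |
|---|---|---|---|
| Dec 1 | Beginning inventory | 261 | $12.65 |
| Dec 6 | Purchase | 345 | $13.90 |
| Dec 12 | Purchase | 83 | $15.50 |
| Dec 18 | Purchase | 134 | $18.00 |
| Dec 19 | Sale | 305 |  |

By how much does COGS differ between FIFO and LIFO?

$1,008.45

FIFO COGS: 261 @ $12.65 + 44 @ $13.90 = $3,913.25
LIFO COGS: 134 @ $18.00 + 83 @ $15.50 + 88 @ $13.90 = $4,921.70
Difference = |$3,913.25 − $4,921.70| = $1,008.45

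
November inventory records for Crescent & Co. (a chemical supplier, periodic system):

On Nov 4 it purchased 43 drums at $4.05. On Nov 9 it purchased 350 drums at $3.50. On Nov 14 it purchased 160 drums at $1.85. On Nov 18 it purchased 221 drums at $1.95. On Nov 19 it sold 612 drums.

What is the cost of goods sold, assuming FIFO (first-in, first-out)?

Nov 19, 612 sold [FIFO — oldest first]: 43 @ $4.05 + 350 @ $3.50 + 160 @ $1.85 + 59 @ $1.95 = $1,810.20
Ending inventory: 162 @ $1.95 = $315.90

COGS = $1,810.20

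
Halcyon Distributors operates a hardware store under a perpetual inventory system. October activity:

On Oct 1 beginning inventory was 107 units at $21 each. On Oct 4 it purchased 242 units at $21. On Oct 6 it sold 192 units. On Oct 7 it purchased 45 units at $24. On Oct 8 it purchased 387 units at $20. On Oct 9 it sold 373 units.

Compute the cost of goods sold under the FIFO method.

COGS = $11,829

Oct 6, 192 sold [FIFO — oldest first]: 107 @ $21 + 85 @ $21 = $4,032
Oct 9, 373 sold [FIFO — oldest first]: 157 @ $21 + 45 @ $24 + 171 @ $20 = $7,797
Total COGS = $4,032 + $7,797 = $11,829
Ending inventory: 216 @ $20 = $4,320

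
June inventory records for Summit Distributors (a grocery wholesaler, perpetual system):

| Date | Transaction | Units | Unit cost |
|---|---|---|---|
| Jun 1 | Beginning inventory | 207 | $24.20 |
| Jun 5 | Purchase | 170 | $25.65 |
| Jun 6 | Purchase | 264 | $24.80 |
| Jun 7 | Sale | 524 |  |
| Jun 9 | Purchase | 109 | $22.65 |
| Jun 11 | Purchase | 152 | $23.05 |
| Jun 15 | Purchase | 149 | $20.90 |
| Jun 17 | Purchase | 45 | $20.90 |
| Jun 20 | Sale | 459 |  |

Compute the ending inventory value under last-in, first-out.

Jun 7, 524 sold [LIFO — newest first]: 264 @ $24.80 + 170 @ $25.65 + 90 @ $24.20 = $13,085.70
Jun 20, 459 sold [LIFO — newest first]: 45 @ $20.90 + 149 @ $20.90 + 152 @ $23.05 + 109 @ $22.65 + 4 @ $24.20 = $10,123.85
Total COGS = $13,085.70 + $10,123.85 = $23,209.55
Ending inventory: 113 @ $24.20 = $2,734.60

Ending inventory = $2,734.60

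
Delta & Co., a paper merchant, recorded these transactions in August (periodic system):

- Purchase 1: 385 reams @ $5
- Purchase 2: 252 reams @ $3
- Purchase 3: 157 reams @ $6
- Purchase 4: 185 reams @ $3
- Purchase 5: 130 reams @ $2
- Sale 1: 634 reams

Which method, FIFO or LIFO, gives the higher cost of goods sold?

FIFO COGS: 385 @ $5 + 249 @ $3 = $2,672
LIFO COGS: 130 @ $2 + 185 @ $3 + 157 @ $6 + 162 @ $3 = $2,243

FIFO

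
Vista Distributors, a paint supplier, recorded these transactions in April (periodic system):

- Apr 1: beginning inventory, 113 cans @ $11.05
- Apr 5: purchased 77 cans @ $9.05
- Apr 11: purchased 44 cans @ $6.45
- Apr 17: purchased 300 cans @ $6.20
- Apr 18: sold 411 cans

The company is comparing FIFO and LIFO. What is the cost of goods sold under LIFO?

FIFO COGS: 113 @ $11.05 + 77 @ $9.05 + 44 @ $6.45 + 177 @ $6.20 = $3,326.70
LIFO COGS: 300 @ $6.20 + 44 @ $6.45 + 67 @ $9.05 = $2,750.15

COGS = $2,750.15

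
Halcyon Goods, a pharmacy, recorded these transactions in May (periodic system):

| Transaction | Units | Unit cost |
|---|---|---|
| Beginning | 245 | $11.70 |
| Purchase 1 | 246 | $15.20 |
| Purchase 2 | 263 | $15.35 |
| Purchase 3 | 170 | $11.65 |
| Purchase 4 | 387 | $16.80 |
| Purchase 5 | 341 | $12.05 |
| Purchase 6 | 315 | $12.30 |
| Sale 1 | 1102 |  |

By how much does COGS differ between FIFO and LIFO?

$441.15

FIFO COGS: 245 @ $11.70 + 246 @ $15.20 + 263 @ $15.35 + 170 @ $11.65 + 178 @ $16.80 = $15,613.65
LIFO COGS: 315 @ $12.30 + 341 @ $12.05 + 387 @ $16.80 + 59 @ $11.65 = $15,172.50
Difference = |$15,613.65 − $15,172.50| = $441.15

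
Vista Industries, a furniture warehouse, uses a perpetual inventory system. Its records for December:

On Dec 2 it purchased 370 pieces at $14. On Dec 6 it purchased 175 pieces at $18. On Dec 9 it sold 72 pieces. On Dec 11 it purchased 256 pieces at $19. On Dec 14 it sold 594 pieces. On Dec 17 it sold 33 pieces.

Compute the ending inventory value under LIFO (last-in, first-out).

Dec 9, 72 sold [LIFO — newest first]: 72 @ $18 = $1,296
Dec 14, 594 sold [LIFO — newest first]: 256 @ $19 + 103 @ $18 + 235 @ $14 = $10,008
Dec 17, 33 sold [LIFO — newest first]: 33 @ $14 = $462
Total COGS = $1,296 + $10,008 + $462 = $11,766
Ending inventory: 102 @ $14 = $1,428

Ending inventory = $1,428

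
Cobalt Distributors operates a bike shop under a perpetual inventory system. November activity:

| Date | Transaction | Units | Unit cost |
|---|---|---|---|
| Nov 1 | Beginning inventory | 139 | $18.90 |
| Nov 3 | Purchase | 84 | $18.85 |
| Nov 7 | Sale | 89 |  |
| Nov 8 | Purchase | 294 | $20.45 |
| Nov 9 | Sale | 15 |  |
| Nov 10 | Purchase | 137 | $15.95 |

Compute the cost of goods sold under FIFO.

Nov 7, 89 sold [FIFO — oldest first]: 89 @ $18.90 = $1,682.10
Nov 9, 15 sold [FIFO — oldest first]: 15 @ $18.90 = $283.50
Total COGS = $1,682.10 + $283.50 = $1,965.60
Ending inventory: 35 @ $18.90 + 84 @ $18.85 + 294 @ $20.45 + 137 @ $15.95 = $10,442.35

COGS = $1,965.60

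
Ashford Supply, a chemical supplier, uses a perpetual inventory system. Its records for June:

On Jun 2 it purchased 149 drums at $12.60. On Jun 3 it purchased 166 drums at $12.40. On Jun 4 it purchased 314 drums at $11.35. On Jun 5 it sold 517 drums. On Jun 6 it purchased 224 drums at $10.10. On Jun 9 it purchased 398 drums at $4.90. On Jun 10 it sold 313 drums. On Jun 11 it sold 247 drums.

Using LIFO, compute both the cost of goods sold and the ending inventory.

Jun 5, 517 sold [LIFO — newest first]: 314 @ $11.35 + 166 @ $12.40 + 37 @ $12.60 = $6,088.50
Jun 10, 313 sold [LIFO — newest first]: 313 @ $4.90 = $1,533.70
Jun 11, 247 sold [LIFO — newest first]: 85 @ $4.90 + 162 @ $10.10 = $2,052.70
Total COGS = $6,088.50 + $1,533.70 + $2,052.70 = $9,674.90
Ending inventory: 112 @ $12.60 + 62 @ $10.10 = $2,037.40
Check: goods available $11,712.30 = COGS $9,674.90 + ending $2,037.40

COGS = $9,674.90; ending inventory = $2,037.40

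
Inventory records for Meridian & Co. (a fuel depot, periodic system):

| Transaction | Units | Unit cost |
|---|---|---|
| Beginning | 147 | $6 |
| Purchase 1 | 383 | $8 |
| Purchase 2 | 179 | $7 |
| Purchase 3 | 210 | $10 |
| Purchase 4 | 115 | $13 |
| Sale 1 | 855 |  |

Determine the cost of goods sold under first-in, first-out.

COGS = $6,659

Sale 1 (855) [FIFO — oldest first]: 147 @ $6 + 383 @ $8 + 179 @ $7 + 146 @ $10 = $6,659
Ending inventory: 64 @ $10 + 115 @ $13 = $2,135
Check: goods available $8,794 = COGS $6,659 + ending $2,135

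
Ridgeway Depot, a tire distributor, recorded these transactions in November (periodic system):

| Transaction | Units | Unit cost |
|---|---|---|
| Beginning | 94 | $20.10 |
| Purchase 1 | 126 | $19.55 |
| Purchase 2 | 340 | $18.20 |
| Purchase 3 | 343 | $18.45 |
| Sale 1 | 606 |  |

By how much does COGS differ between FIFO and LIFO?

FIFO COGS: 94 @ $20.10 + 126 @ $19.55 + 340 @ $18.20 + 46 @ $18.45 = $11,389.40
LIFO COGS: 343 @ $18.45 + 263 @ $18.20 = $11,114.95
Difference = |$11,389.40 − $11,114.95| = $274.45

$274.45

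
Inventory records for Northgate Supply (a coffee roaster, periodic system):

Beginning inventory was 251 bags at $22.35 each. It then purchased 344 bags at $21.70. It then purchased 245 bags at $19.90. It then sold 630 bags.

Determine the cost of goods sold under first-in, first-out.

Sale 1 (630) [FIFO — oldest first]: 251 @ $22.35 + 344 @ $21.70 + 35 @ $19.90 = $13,771.15
Ending inventory: 210 @ $19.90 = $4,179.00
Check: goods available $17,950.15 = COGS $13,771.15 + ending $4,179.00

COGS = $13,771.15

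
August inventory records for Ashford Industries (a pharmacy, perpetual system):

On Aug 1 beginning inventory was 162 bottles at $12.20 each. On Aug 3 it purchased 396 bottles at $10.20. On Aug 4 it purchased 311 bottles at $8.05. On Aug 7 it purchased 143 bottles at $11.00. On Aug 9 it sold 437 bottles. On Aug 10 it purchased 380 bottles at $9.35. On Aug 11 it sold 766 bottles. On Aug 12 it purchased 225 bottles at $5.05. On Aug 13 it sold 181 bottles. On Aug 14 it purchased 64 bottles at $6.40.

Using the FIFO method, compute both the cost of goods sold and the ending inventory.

COGS = $13,570.35; ending inventory = $1,620.65

Aug 9, 437 sold [FIFO — oldest first]: 162 @ $12.20 + 275 @ $10.20 = $4,781.40
Aug 11, 766 sold [FIFO — oldest first]: 121 @ $10.20 + 311 @ $8.05 + 143 @ $11.00 + 191 @ $9.35 = $7,096.60
Aug 13, 181 sold [FIFO — oldest first]: 181 @ $9.35 = $1,692.35
Total COGS = $4,781.40 + $7,096.60 + $1,692.35 = $13,570.35
Ending inventory: 8 @ $9.35 + 225 @ $5.05 + 64 @ $6.40 = $1,620.65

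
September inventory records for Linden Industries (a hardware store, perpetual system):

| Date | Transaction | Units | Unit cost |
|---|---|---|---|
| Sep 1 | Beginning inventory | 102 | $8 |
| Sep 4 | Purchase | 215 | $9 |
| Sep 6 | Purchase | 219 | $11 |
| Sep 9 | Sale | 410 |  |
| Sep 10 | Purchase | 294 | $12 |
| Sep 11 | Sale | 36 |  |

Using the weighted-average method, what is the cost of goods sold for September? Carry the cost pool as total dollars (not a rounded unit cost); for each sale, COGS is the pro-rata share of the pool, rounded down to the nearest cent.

COGS = $4,353.38

After Sep 1: 102 on hand, pool $816.00 (≈ $8.0000 each)
After Sep 4: 317 on hand, pool $2,751.00 (≈ $8.6782 each)
After Sep 6: 536 on hand, pool $5,160.00 (≈ $9.6269 each)
Sep 9, sell 410: 410/536 × $5,160.00 → $3,947.01
After Sep 10: 420 on hand, pool $4,740.99 (≈ $11.2881 each)
Sep 11, sell 36: 36/420 × $4,740.99 → $406.37
Total COGS = $3,947.01 + $406.37 = $4,353.38
Ending inventory (cost pool remaining) = $4,334.62
Check: goods available $8,688.00 = COGS $4,353.38 + ending $4,334.62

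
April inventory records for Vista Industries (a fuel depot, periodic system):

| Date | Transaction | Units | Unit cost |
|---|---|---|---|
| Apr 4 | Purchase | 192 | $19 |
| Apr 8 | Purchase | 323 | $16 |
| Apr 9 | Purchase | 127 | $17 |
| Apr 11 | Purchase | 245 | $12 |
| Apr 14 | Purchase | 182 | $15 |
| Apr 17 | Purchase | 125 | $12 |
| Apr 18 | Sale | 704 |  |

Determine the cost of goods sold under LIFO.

Apr 18, 704 sold [LIFO — newest first]: 125 @ $12 + 182 @ $15 + 245 @ $12 + 127 @ $17 + 25 @ $16 = $9,729
Ending inventory: 192 @ $19 + 298 @ $16 = $8,416
Check: goods available $18,145 = COGS $9,729 + ending $8,416

COGS = $9,729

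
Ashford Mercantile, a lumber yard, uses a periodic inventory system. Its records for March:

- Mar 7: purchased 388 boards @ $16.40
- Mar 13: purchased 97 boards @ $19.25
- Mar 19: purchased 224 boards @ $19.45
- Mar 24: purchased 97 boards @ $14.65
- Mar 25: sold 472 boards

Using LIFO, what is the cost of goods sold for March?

COGS = $8,530.70

Mar 25, 472 sold [LIFO — newest first]: 97 @ $14.65 + 224 @ $19.45 + 97 @ $19.25 + 54 @ $16.40 = $8,530.70
Ending inventory: 334 @ $16.40 = $5,477.60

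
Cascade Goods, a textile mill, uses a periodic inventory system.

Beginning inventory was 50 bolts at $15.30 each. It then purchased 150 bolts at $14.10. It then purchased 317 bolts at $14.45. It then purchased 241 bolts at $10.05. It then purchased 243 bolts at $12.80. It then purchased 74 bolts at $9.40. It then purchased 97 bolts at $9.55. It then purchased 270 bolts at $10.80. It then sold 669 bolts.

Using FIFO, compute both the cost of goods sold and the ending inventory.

COGS = $8,988.25; ending inventory = $8,542.80

Sale 1 (669) [FIFO — oldest first]: 50 @ $15.30 + 150 @ $14.10 + 317 @ $14.45 + 152 @ $10.05 = $8,988.25
Ending inventory: 89 @ $10.05 + 243 @ $12.80 + 74 @ $9.40 + 97 @ $9.55 + 270 @ $10.80 = $8,542.80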